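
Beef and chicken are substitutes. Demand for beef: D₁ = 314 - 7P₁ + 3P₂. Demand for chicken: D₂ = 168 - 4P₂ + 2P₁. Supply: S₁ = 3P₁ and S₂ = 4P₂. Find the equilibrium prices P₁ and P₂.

P₁ = 1508/37, P₂ = 1154/37

Market 1: 314 - 7P₁ + 3P₂ = 3P₁ → 10P₁ - 3P₂ = 314.
Market 2: 8P₂ - 2P₁ = 168.
Eliminating P₂: 8×(1) + 3×(2) gives 74P₁ = 3016, so P₁ = 1508/37.
Back-substitute into (2): P₂ = (168 + 2×1508/37) / 8 = 1154/37.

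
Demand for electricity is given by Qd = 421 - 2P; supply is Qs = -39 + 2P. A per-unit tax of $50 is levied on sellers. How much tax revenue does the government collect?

Tax revenue = 7050

Pre-tax equilibrium: P* = 115, Q* = 191.
Tax on sellers shifts supply to Qs = -39 + 2(P − 50) = -139 + 2P.
421 - 2P = -139 + 2P gives buyer price Pb = 140; sellers receive Ps = 140 − 50 = 90.
New quantity: Q = 421 − 2(140) = 141.
Revenue = 50 × 141 = 7050.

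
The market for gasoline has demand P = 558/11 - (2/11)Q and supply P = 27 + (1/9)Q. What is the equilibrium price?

Set the two price expressions equal: 558/11 - (2/11)Q = 27 + (1/9)Q.
261/11 = (29/99)Q, so Q* = 81.
P* = 558/11 − (2/11)(81) = 36.

P* = 36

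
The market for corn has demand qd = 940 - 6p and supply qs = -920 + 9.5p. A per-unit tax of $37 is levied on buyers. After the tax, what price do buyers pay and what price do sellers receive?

Pre-tax equilibrium: p* = 120, q* = 220.
Tax on buyers shifts demand to qd = 940 − 6(p + 37) = 718 - 6p.
718 - 6p = -920 + 9.5p gives seller price ps = 3276/31; buyers pay pb = 3276/31 + 37 = 4423/31.
New quantity: q = 940 − 6(4423/31) = 2602/31.

Buyers pay 4423/31, sellers receive 3276/31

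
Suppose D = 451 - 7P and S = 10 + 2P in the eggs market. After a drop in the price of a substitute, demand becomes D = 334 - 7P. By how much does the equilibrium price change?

Original equilibrium: P* = 49, Q* = 108.
New equilibrium: 334 - 7P = 10 + 2P, so 324 = 9P and P' = 36; Q' = 334 − 7(36) = 82.
Change in price: 36 − 49 = -13.

ΔP = -13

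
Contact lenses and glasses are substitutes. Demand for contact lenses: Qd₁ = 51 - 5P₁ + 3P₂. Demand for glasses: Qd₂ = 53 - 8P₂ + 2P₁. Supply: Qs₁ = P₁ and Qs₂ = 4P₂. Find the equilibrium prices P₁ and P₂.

Market 1: 51 - 5P₁ + 3P₂ = P₁ → 6P₁ - 3P₂ = 51.
Market 2: 12P₂ - 2P₁ = 53.
Eliminating P₂: 12×(1) + 3×(2) gives 66P₁ = 771, so P₁ = 257/22.
Back-substitute into (2): P₂ = (53 + 2×257/22) / 12 = 70/11.

P₁ = 257/22, P₂ = 70/11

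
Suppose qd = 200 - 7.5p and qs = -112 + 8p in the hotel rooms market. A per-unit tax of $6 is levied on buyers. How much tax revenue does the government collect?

Tax revenue = 4800/31

Pre-tax equilibrium: p* = 624/31, q* = 1520/31.
Tax on buyers shifts demand to qd = 200 − 7.5(p + 6) = 155 - 7.5p.
155 - 7.5p = -112 + 8p gives seller price ps = 534/31; buyers pay pb = 534/31 + 6 = 720/31.
New quantity: q = 200 − 7.5(720/31) = 800/31.
Revenue = 6 × 800/31 = 4800/31.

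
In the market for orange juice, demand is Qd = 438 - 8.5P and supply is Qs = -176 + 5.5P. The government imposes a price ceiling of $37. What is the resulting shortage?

Shortage = 96

Equilibrium price would be P* = 307/7, so the ceiling at 37 binds.
At P = 37: Qd = 438 − 8.5(37) = 123.5, Qs = -176 + 5.5(37) = 27.5.
Shortage = 123.5 − 27.5 = 96.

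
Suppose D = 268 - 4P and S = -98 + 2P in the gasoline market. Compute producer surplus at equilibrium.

Producer surplus = 144

Equilibrium: 268 - 4P = -98 + 2P gives P* = 61, Q* = 24.
Supply starts at P = 49 (where S = 0).
PS = ½(61 − 49)(24) = 144.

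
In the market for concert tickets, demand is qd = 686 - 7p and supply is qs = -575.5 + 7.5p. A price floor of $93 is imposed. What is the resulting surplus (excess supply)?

Surplus = 87

Equilibrium price would be p* = 87, so the floor at 93 binds.
At p = 93: qd = 35, qs = 122.
Surplus = 122 − 35 = 87.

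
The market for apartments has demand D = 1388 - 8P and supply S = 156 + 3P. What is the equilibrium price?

Set D = S: 1388 - 8P = 156 + 3P.
1232 = 11P, so P* = 112.
Q* = 1388 − 8(112) = 492.

P* = 112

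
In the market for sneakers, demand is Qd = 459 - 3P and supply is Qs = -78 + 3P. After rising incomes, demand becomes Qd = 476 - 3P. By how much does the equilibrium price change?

Original equilibrium: P* = 89.5, Q* = 190.5.
New equilibrium: 476 - 3P = -78 + 3P, so 554 = 6P and P' = 277/3; Q' = 476 − 3(277/3) = 199.
Change in price: 277/3 − 89.5 = 17/6.

ΔP = 17/6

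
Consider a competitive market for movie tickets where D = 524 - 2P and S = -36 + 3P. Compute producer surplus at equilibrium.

Producer surplus = 15000

Equilibrium: 524 - 2P = -36 + 3P gives P* = 112, Q* = 300.
Supply starts at P = 12 (where S = 0).
PS = ½(112 − 12)(300) = 15000.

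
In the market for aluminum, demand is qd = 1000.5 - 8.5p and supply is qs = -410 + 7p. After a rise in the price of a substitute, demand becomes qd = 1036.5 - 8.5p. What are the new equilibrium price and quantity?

Original equilibrium: p* = 91, q* = 227.
New equilibrium: 1036.5 - 8.5p = -410 + 7p, so 1446.5 = 15.5p and p' = 2893/31; q' = 1036.5 − 8.5(2893/31) = 7541/31.

p' = 2893/31, q' = 7541/31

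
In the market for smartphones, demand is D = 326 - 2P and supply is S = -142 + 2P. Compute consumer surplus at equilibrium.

Consumer surplus = 2116

Equilibrium: 326 - 2P = -142 + 2P gives P* = 117, Q* = 92.
Demand choke price (D = 0): P = 163.
CS = ½(163 − 117)(92) = 2116.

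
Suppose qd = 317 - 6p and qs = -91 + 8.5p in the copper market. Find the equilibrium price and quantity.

p* = 816/29, q* = 4297/29

Set qd = qs: 317 - 6p = -91 + 8.5p.
408 = 14.5p, so p* = 816/29.
q* = 317 − 6(816/29) = 4297/29.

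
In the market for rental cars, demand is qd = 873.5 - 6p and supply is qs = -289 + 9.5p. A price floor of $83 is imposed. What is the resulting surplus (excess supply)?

Equilibrium price would be p* = 75, so the floor at 83 binds.
At p = 83: qd = 375.5, qs = 499.5.
Surplus = 499.5 − 375.5 = 124.

Surplus = 124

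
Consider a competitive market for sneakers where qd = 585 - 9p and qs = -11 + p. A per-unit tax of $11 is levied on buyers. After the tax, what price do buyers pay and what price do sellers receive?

Buyers pay $60.7, sellers receive $49.7

Pre-tax equilibrium: p* = 59.6, q* = 48.6.
Tax on buyers shifts demand to qd = 585 − 9(p + 11) = 486 - 9p.
486 - 9p = -11 + p gives seller price ps = 49.7; buyers pay pb = 49.7 + 11 = 60.7.
New quantity: q = 585 − 9(60.7) = 38.7.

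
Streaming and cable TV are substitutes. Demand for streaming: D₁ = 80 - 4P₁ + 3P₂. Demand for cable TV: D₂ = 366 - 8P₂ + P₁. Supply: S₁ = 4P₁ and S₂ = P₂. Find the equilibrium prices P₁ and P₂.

Market 1: 80 - 4P₁ + 3P₂ = 4P₁ → 8P₁ - 3P₂ = 80.
Market 2: 9P₂ - P₁ = 366.
Eliminating P₂: 9×(1) + 3×(2) gives 69P₁ = 1818, so P₁ = 606/23.
Back-substitute into (2): P₂ = (366 + 1×606/23) / 9 = 3008/69.

P₁ = 606/23, P₂ = 3008/69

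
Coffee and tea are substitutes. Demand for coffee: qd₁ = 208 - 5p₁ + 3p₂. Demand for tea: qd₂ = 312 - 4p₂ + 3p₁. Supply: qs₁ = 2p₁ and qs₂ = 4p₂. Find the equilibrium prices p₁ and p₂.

Market 1: 208 - 5p₁ + 3p₂ = 2p₁ → 7p₁ - 3p₂ = 208.
Market 2: 8p₂ - 3p₁ = 312.
Eliminating p₂: 8×(1) + 3×(2) gives 47p₁ = 2600, so p₁ = 2600/47.
Back-substitute into (2): p₂ = (312 + 3×2600/47) / 8 = 2808/47.

p₁ = 2600/47, p₂ = 2808/47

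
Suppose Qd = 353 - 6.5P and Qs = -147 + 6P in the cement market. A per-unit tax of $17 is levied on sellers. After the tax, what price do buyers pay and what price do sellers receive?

Buyers pay $48.16, sellers receive $31.16

Pre-tax equilibrium: P* = 40, Q* = 93.
Tax on sellers shifts supply to Qs = -147 + 6(P − 17) = -249 + 6P.
353 - 6.5P = -249 + 6P gives buyer price Pb = 48.16; sellers receive Ps = 48.16 − 17 = 31.16.
New quantity: Q = 353 − 6.5(48.16) = 39.96.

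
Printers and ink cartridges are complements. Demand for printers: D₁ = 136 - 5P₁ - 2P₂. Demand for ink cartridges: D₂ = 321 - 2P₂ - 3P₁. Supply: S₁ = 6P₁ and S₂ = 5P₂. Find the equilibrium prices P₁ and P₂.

Market 1: 136 - 5P₁ - 2P₂ = 6P₁ → 11P₁ + 2P₂ = 136.
Market 2: 7P₂ + 3P₁ = 321.
Eliminating P₂: 7×(1) − 2×(2) gives 71P₁ = 310, so P₁ = 310/71.
Back-substitute into (2): P₂ = (321 − 3×310/71) / 7 = 3123/71.

P₁ = 310/71, P₂ = 3123/71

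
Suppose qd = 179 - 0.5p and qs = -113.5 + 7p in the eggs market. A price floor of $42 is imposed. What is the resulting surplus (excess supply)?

Equilibrium price would be p* = 39, so the floor at 42 binds.
At p = 42: qd = 158, qs = 180.5.
Surplus = 180.5 − 158 = 22.5.

Surplus = 22.5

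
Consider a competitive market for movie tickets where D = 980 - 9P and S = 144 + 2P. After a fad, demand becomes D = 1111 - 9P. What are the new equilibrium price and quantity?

Original equilibrium: P* = 76, Q* = 296.
New equilibrium: 1111 - 9P = 144 + 2P, so 967 = 11P and P' = 967/11; Q' = 1111 − 9(967/11) = 3518/11.

P' = 967/11, Q' = 3518/11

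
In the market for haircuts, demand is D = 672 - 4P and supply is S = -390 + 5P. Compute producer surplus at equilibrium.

Producer surplus = 4000

Equilibrium: 672 - 4P = -390 + 5P gives P* = 118, Q* = 200.
Supply starts at P = 78 (where S = 0).
PS = ½(118 − 78)(200) = 4000.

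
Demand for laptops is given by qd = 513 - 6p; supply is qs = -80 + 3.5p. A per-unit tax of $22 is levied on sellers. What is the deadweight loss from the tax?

Pre-tax equilibrium: p* = 1186/19, q* = 2631/19.
Tax on sellers shifts supply to qs = -80 + 3.5(p − 22) = -157 + 3.5p.
513 - 6p = -157 + 3.5p gives buyer price pb = 1340/19; sellers receive ps = 1340/19 − 22 = 922/19.
New quantity: q = 513 − 6(1340/19) = 1707/19.
DWL = ½ × 22 × (2631/19 − 1707/19) = 10164/19.

Deadweight loss = 10164/19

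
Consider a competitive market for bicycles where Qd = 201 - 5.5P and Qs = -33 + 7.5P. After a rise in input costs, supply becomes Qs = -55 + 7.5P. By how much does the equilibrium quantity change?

Original equilibrium: P* = 18, Q* = 102.
New equilibrium: 201 - 5.5P = -55 + 7.5P, so 256 = 13P and P' = 256/13; Q' = 201 − 5.5(256/13) = 1205/13.
Change in quantity: 1205/13 − 102 = -121/13.

ΔQ = -121/13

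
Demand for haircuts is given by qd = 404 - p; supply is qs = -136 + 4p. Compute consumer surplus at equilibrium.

Equilibrium: 404 - p = -136 + 4p gives p* = 108, q* = 296.
Demand choke price (qd = 0): p = 404.
CS = ½(404 − 108)(296) = 43808.

Consumer surplus = 43808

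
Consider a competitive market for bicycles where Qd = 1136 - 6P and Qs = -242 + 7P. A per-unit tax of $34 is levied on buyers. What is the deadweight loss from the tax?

Deadweight loss = 24276/13

Pre-tax equilibrium: P* = 106, Q* = 500.
Tax on buyers shifts demand to Qd = 1136 − 6(P + 34) = 932 - 6P.
932 - 6P = -242 + 7P gives seller price Ps = 1174/13; buyers pay Pb = 1174/13 + 34 = 1616/13.
New quantity: Q = 1136 − 6(1616/13) = 5072/13.
DWL = ½ × 34 × (500 − 5072/13) = 24276/13.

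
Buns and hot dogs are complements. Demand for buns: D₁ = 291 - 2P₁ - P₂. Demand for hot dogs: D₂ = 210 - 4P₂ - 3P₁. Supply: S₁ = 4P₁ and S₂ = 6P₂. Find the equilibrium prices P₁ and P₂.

Market 1: 291 - 2P₁ - P₂ = 4P₁ → 6P₁ + P₂ = 291.
Market 2: 10P₂ + 3P₁ = 210.
Eliminating P₂: 10×(1) − 1×(2) gives 57P₁ = 2700, so P₁ = 900/19.
Back-substitute into (2): P₂ = (210 − 3×900/19) / 10 = 129/19.

P₁ = 900/19, P₂ = 129/19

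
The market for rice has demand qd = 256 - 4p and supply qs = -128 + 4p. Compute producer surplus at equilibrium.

Producer surplus = 512

Equilibrium: 256 - 4p = -128 + 4p gives p* = 48, q* = 64.
Supply starts at p = 32 (where qs = 0).
PS = ½(48 − 32)(64) = 512.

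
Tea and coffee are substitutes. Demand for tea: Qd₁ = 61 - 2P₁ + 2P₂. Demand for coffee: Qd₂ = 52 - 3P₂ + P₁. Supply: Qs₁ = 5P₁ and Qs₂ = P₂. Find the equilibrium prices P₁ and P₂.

P₁ = 174/13, P₂ = 425/26

Market 1: 61 - 2P₁ + 2P₂ = 5P₁ → 7P₁ - 2P₂ = 61.
Market 2: 4P₂ - P₁ = 52.
Eliminating P₂: 4×(1) + 2×(2) gives 26P₁ = 348, so P₁ = 174/13.
Back-substitute into (2): P₂ = (52 + 1×174/13) / 4 = 425/26.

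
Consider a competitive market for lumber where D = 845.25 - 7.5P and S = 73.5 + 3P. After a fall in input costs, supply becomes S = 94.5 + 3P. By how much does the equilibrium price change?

ΔP = -2

Original equilibrium: P* = 73.5, Q* = 294.
New equilibrium: 845.25 - 7.5P = 94.5 + 3P, so 750.75 = 10.5P and P' = 71.5; Q' = 845.25 − 7.5(71.5) = 309.
Change in price: 71.5 − 73.5 = -2.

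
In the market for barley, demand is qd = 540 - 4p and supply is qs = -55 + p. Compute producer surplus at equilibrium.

Producer surplus = 2048

Equilibrium: 540 - 4p = -55 + p gives p* = 119, q* = 64.
Supply starts at p = 55 (where qs = 0).
PS = ½(119 − 55)(64) = 2048.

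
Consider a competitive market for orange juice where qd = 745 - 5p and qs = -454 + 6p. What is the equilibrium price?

p* = 109

Set qd = qs: 745 - 5p = -454 + 6p.
1199 = 11p, so p* = 109.
q* = 745 − 5(109) = 200.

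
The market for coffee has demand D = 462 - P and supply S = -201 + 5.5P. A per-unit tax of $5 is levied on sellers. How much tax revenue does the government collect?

Tax revenue = 23125/13

Pre-tax equilibrium: P* = 102, Q* = 360.
Tax on sellers shifts supply to S = -201 + 5.5(P − 5) = -228.5 + 5.5P.
462 - P = -228.5 + 5.5P gives buyer price Pb = 1381/13; sellers receive Ps = 1381/13 − 5 = 1316/13.
New quantity: Q = 462 − 1(1381/13) = 4625/13.
Revenue = 5 × 4625/13 = 23125/13.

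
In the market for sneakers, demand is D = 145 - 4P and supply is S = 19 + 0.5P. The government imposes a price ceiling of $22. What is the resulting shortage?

Equilibrium price would be P* = 28, so the ceiling at 22 binds.
At P = 22: D = 145 − 4(22) = 57, S = 19 + 0.5(22) = 30.
Shortage = 57 − 30 = 27.

Shortage = 27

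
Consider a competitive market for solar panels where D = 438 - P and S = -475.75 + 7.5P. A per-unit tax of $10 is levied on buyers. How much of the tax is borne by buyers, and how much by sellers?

Buyers bear 150/17, sellers bear 20/17

Pre-tax equilibrium: P* = 107.5, Q* = 330.5.
Tax on buyers shifts demand to D = 438 − 1(P + 10) = 428 - P.
428 - P = -475.75 + 7.5P gives seller price Ps = 3615/34; buyers pay Pb = 3615/34 + 10 = 3955/34.
New quantity: Q = 438 − 1(3955/34) = 10937/34.
Buyer burden = 3955/34 − 107.5 = 150/17; seller burden = 107.5 − 3615/34 = 20/17.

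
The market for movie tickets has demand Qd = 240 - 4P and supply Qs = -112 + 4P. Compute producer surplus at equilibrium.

Equilibrium: 240 - 4P = -112 + 4P gives P* = 44, Q* = 64.
Supply starts at P = 28 (where Qs = 0).
PS = ½(44 − 28)(64) = 512.

Producer surplus = 512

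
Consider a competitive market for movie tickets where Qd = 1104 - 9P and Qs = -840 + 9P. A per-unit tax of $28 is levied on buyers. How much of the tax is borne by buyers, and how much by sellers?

Pre-tax equilibrium: P* = 108, Q* = 132.
Tax on buyers shifts demand to Qd = 1104 − 9(P + 28) = 852 - 9P.
852 - 9P = -840 + 9P gives seller price Ps = 94; buyers pay Pb = 94 + 28 = 122.
New quantity: Q = 1104 − 9(122) = 6.
Buyer burden = 122 − 108 = 14; seller burden = 108 − 94 = 14.

Buyers bear $14, sellers bear $14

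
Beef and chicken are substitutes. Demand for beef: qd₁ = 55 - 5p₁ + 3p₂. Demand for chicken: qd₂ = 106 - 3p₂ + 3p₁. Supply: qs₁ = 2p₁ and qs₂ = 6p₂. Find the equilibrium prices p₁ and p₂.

p₁ = 271/18, p₂ = 907/54

Market 1: 55 - 5p₁ + 3p₂ = 2p₁ → 7p₁ - 3p₂ = 55.
Market 2: 9p₂ - 3p₁ = 106.
Eliminating p₂: 9×(1) + 3×(2) gives 54p₁ = 813, so p₁ = 271/18.
Back-substitute into (2): p₂ = (106 + 3×271/18) / 9 = 907/54.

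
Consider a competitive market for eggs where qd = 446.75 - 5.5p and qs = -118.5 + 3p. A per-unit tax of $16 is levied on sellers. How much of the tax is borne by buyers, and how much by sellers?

Pre-tax equilibrium: p* = 66.5, q* = 81.
Tax on sellers shifts supply to qs = -118.5 + 3(p − 16) = -166.5 + 3p.
446.75 - 5.5p = -166.5 + 3p gives buyer price pb = 2453/34; sellers receive ps = 2453/34 − 16 = 1909/34.
New quantity: q = 446.75 − 5.5(2453/34) = 849/17.
Buyer burden = 2453/34 − 66.5 = 96/17; seller burden = 66.5 − 1909/34 = 176/17.

Buyers bear 96/17, sellers bear 176/17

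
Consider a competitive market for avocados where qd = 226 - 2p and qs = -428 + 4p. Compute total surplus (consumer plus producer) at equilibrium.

Total surplus = 24

Equilibrium: 226 - 2p = -428 + 4p gives p* = 109, q* = 8.
Demand choke price: p = 113; supply starts at p = 107.
CS = ½(113 − 109)(8) = 16; PS = ½(109 − 107)(8) = 8.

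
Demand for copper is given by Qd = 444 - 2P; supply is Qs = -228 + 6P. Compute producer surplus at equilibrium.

Producer surplus = 6348

Equilibrium: 444 - 2P = -228 + 6P gives P* = 84, Q* = 276.
Supply starts at P = 38 (where Qs = 0).
PS = ½(84 − 38)(276) = 6348.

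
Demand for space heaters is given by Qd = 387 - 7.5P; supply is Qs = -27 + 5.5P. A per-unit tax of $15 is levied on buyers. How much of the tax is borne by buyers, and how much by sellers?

Pre-tax equilibrium: P* = 414/13, Q* = 1926/13.
Tax on buyers shifts demand to Qd = 387 − 7.5(P + 15) = 274.5 - 7.5P.
274.5 - 7.5P = -27 + 5.5P gives seller price Ps = 603/26; buyers pay Pb = 603/26 + 15 = 993/26.
New quantity: Q = 387 − 7.5(993/26) = 5229/52.
Buyer burden = 993/26 − 414/13 = 165/26; seller burden = 414/13 − 603/26 = 225/26.

Buyers bear 165/26, sellers bear 225/26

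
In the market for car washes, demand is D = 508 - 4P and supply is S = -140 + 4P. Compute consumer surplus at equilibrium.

Equilibrium: 508 - 4P = -140 + 4P gives P* = 81, Q* = 184.
Demand choke price (D = 0): P = 127.
CS = ½(127 − 81)(184) = 4232.

Consumer surplus = 4232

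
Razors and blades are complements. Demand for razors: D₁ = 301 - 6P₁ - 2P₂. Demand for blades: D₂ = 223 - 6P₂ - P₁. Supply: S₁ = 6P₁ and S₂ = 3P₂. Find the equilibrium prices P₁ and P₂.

P₁ = 2263/106, P₂ = 2375/106

Market 1: 301 - 6P₁ - 2P₂ = 6P₁ → 12P₁ + 2P₂ = 301.
Market 2: 9P₂ + P₁ = 223.
Eliminating P₂: 9×(1) − 2×(2) gives 106P₁ = 2263, so P₁ = 2263/106.
Back-substitute into (2): P₂ = (223 − 1×2263/106) / 9 = 2375/106.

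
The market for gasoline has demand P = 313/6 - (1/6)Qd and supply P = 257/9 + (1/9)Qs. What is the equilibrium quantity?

Q* = 85

Set the two price expressions equal: 313/6 - (1/6)Q = 257/9 + (1/9)Q.
425/18 = (5/18)Q, so Q* = 85.
P* = 313/6 − (1/6)(85) = 38.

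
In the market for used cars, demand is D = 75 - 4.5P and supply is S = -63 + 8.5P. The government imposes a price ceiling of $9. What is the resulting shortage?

Equilibrium price would be P* = 138/13, so the ceiling at 9 binds.
At P = 9: D = 75 − 4.5(9) = 34.5, S = -63 + 8.5(9) = 13.5.
Shortage = 34.5 − 13.5 = 21.

Shortage = 21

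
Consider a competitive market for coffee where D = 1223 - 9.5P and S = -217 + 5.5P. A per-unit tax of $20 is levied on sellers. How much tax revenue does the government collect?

Pre-tax equilibrium: P* = 96, Q* = 311.
Tax on sellers shifts supply to S = -217 + 5.5(P − 20) = -327 + 5.5P.
1223 - 9.5P = -327 + 5.5P gives buyer price Pb = 310/3; sellers receive Ps = 310/3 − 20 = 250/3.
New quantity: Q = 1223 − 9.5(310/3) = 724/3.
Revenue = 20 × 724/3 = 14480/3.

Tax revenue = 14480/3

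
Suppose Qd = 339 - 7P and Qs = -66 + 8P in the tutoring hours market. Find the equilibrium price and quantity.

P* = 27, Q* = 150

Set Qd = Qs: 339 - 7P = -66 + 8P.
405 = 15P, so P* = 27.
Q* = 339 − 7(27) = 150.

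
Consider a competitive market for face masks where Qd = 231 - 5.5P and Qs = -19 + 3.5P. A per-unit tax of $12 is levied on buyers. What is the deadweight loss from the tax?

Deadweight loss = 154

Pre-tax equilibrium: P* = 250/9, Q* = 704/9.
Tax on buyers shifts demand to Qd = 231 − 5.5(P + 12) = 165 - 5.5P.
165 - 5.5P = -19 + 3.5P gives seller price Ps = 184/9; buyers pay Pb = 184/9 + 12 = 292/9.
New quantity: Q = 231 − 5.5(292/9) = 473/9.
DWL = ½ × 12 × (704/9 − 473/9) = 154.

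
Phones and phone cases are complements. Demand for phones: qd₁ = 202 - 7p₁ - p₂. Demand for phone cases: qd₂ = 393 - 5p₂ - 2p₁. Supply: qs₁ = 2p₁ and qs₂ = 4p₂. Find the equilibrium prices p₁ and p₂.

p₁ = 1425/79, p₂ = 3133/79

Market 1: 202 - 7p₁ - p₂ = 2p₁ → 9p₁ + p₂ = 202.
Market 2: 9p₂ + 2p₁ = 393.
Eliminating p₂: 9×(1) − 1×(2) gives 79p₁ = 1425, so p₁ = 1425/79.
Back-substitute into (2): p₂ = (393 − 2×1425/79) / 9 = 3133/79.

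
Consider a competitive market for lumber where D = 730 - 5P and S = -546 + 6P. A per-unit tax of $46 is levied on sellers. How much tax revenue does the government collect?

Tax revenue = 12420/11

Pre-tax equilibrium: P* = 116, Q* = 150.
Tax on sellers shifts supply to S = -546 + 6(P − 46) = -822 + 6P.
730 - 5P = -822 + 6P gives buyer price Pb = 1552/11; sellers receive Ps = 1552/11 − 46 = 1046/11.
New quantity: Q = 730 − 5(1552/11) = 270/11.
Revenue = 46 × 270/11 = 12420/11.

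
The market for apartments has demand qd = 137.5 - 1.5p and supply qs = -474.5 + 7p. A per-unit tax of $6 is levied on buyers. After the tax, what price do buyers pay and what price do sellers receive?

Pre-tax equilibrium: p* = 72, q* = 29.5.
Tax on buyers shifts demand to qd = 137.5 − 1.5(p + 6) = 128.5 - 1.5p.
128.5 - 1.5p = -474.5 + 7p gives seller price ps = 1206/17; buyers pay pb = 1206/17 + 6 = 1308/17.
New quantity: q = 137.5 − 1.5(1308/17) = 751/34.

Buyers pay 1308/17, sellers receive 1206/17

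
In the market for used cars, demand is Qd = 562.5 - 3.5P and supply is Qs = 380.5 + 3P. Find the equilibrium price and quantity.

P* = 28, Q* = 464.5

Set Qd = Qs: 562.5 - 3.5P = 380.5 + 3P.
182 = 6.5P, so P* = 28.
Q* = 562.5 − 3.5(28) = 464.5.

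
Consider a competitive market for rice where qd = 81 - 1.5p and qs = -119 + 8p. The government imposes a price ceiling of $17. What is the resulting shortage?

Shortage = 38.5

Equilibrium price would be p* = 400/19, so the ceiling at 17 binds.
At p = 17: qd = 81 − 1.5(17) = 55.5, qs = -119 + 8(17) = 17.
Shortage = 55.5 − 17 = 38.5.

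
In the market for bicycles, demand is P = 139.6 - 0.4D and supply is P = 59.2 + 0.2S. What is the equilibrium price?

P* = 86

Set the two price expressions equal: 139.6 - 0.4Q = 59.2 + 0.2Q.
80.4 = 0.6Q, so Q* = 134.
P* = 139.6 − (0.4)(134) = 86.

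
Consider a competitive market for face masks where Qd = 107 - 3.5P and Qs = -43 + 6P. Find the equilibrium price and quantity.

P* = 300/19, Q* = 983/19

Set Qd = Qs: 107 - 3.5P = -43 + 6P.
150 = 9.5P, so P* = 300/19.
Q* = 107 − 3.5(300/19) = 983/19.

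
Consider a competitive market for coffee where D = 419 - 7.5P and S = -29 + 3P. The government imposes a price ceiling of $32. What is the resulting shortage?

Shortage = 112

Equilibrium price would be P* = 128/3, so the ceiling at 32 binds.
At P = 32: D = 419 − 7.5(32) = 179, S = -29 + 3(32) = 67.
Shortage = 179 − 67 = 112.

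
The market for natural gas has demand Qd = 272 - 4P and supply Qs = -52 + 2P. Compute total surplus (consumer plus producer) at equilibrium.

Total surplus = 1176

Equilibrium: 272 - 4P = -52 + 2P gives P* = 54, Q* = 56.
Demand choke price: P = 68; supply starts at P = 26.
CS = ½(68 − 54)(56) = 392; PS = ½(54 − 26)(56) = 784.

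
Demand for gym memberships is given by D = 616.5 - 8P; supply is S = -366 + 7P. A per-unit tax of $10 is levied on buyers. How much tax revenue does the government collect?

Pre-tax equilibrium: P* = 65.5, Q* = 92.5.
Tax on buyers shifts demand to D = 616.5 − 8(P + 10) = 536.5 - 8P.
536.5 - 8P = -366 + 7P gives seller price Ps = 361/6; buyers pay Pb = 361/6 + 10 = 421/6.
New quantity: Q = 616.5 − 8(421/6) = 331/6.
Revenue = 10 × 331/6 = 1655/3.

Tax revenue = 1655/3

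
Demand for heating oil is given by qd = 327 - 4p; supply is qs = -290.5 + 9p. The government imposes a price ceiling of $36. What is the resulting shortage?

Shortage = 149.5

Equilibrium price would be p* = 47.5, so the ceiling at 36 binds.
At p = 36: qd = 327 − 4(36) = 183, qs = -290.5 + 9(36) = 33.5.
Shortage = 183 − 33.5 = 149.5.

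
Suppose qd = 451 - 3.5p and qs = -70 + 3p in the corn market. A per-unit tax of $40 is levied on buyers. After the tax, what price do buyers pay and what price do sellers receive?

Buyers pay 1282/13, sellers receive 762/13

Pre-tax equilibrium: p* = 1042/13, q* = 2216/13.
Tax on buyers shifts demand to qd = 451 − 3.5(p + 40) = 311 - 3.5p.
311 - 3.5p = -70 + 3p gives seller price ps = 762/13; buyers pay pb = 762/13 + 40 = 1282/13.
New quantity: q = 451 − 3.5(1282/13) = 1376/13.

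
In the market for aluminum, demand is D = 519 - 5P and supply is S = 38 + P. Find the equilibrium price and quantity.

Set D = S: 519 - 5P = 38 + P.
481 = 6P, so P* = 481/6.
Q* = 519 − 5(481/6) = 709/6.

P* = 481/6, Q* = 709/6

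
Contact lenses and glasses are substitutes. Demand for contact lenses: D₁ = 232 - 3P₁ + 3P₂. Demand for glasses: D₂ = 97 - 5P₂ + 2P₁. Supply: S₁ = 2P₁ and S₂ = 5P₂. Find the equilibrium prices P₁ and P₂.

Market 1: 232 - 3P₁ + 3P₂ = 2P₁ → 5P₁ - 3P₂ = 232.
Market 2: 10P₂ - 2P₁ = 97.
Eliminating P₂: 10×(1) + 3×(2) gives 44P₁ = 2611, so P₁ = 2611/44.
Back-substitute into (2): P₂ = (97 + 2×2611/44) / 10 = 949/44.

P₁ = 2611/44, P₂ = 949/44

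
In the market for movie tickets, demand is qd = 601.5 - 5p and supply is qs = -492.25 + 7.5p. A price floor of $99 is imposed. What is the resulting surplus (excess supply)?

Equilibrium price would be p* = 87.5, so the floor at 99 binds.
At p = 99: qd = 106.5, qs = 250.25.
Surplus = 250.25 − 106.5 = 143.75.

Surplus = 143.75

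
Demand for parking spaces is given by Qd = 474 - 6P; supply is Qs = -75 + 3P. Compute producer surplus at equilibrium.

Producer surplus = 1944

Equilibrium: 474 - 6P = -75 + 3P gives P* = 61, Q* = 108.
Supply starts at P = 25 (where Qs = 0).
PS = ½(61 − 25)(108) = 1944.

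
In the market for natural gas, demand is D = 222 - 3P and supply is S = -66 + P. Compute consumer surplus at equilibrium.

Consumer surplus = 6

Equilibrium: 222 - 3P = -66 + P gives P* = 72, Q* = 6.
Demand choke price (D = 0): P = 74.
CS = ½(74 − 72)(6) = 6.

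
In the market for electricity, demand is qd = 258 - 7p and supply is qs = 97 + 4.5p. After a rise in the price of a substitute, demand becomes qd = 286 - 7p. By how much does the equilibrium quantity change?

Original equilibrium: p* = 14, q* = 160.
New equilibrium: 286 - 7p = 97 + 4.5p, so 189 = 11.5p and p' = 378/23; q' = 286 − 7(378/23) = 3932/23.
Change in quantity: 3932/23 − 160 = 252/23.

Δq = 252/23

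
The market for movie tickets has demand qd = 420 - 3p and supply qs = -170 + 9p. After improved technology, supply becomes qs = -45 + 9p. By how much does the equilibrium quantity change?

Δq = 31.25

Original equilibrium: p* = 295/6, q* = 272.5.
New equilibrium: 420 - 3p = -45 + 9p, so 465 = 12p and p' = 38.75; q' = 420 − 3(38.75) = 303.75.
Change in quantity: 303.75 − 272.5 = 31.25.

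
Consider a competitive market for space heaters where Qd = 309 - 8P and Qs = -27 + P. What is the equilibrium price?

Set Qd = Qs: 309 - 8P = -27 + P.
336 = 9P, so P* = 112/3.
Q* = 309 − 8(112/3) = 31/3.

P* = 112/3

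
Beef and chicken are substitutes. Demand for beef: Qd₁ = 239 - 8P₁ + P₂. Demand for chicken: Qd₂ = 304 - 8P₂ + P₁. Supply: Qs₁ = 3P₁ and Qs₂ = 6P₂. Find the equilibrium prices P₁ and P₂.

P₁ = 3650/153, P₂ = 3583/153

Market 1: 239 - 8P₁ + P₂ = 3P₁ → 11P₁ - P₂ = 239.
Market 2: 14P₂ - P₁ = 304.
Eliminating P₂: 14×(1) + 1×(2) gives 153P₁ = 3650, so P₁ = 3650/153.
Back-substitute into (2): P₂ = (304 + 1×3650/153) / 14 = 3583/153.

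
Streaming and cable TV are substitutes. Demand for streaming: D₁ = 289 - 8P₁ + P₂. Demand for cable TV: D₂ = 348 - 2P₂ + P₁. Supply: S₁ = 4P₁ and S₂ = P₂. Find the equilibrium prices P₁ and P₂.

Market 1: 289 - 8P₁ + P₂ = 4P₁ → 12P₁ - P₂ = 289.
Market 2: 3P₂ - P₁ = 348.
Eliminating P₂: 3×(1) + 1×(2) gives 35P₁ = 1215, so P₁ = 243/7.
Back-substitute into (2): P₂ = (348 + 1×243/7) / 3 = 893/7.

P₁ = 243/7, P₂ = 893/7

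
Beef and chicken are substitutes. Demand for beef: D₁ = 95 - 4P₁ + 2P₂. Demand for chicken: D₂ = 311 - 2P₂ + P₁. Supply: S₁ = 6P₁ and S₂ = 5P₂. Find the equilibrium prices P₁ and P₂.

Market 1: 95 - 4P₁ + 2P₂ = 6P₁ → 10P₁ - 2P₂ = 95.
Market 2: 7P₂ - P₁ = 311.
Eliminating P₂: 7×(1) + 2×(2) gives 68P₁ = 1287, so P₁ = 1287/68.
Back-substitute into (2): P₂ = (311 + 1×1287/68) / 7 = 3205/68.

P₁ = 1287/68, P₂ = 3205/68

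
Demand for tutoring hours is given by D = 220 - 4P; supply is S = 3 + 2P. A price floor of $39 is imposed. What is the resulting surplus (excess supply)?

Surplus = 17

Equilibrium price would be P* = 217/6, so the floor at 39 binds.
At P = 39: D = 64, S = 81.
Surplus = 81 − 64 = 17.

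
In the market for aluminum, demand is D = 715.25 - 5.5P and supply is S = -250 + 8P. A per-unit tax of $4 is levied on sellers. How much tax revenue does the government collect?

Tax revenue = 33368/27

Pre-tax equilibrium: P* = 71.5, Q* = 322.
Tax on sellers shifts supply to S = -250 + 8(P − 4) = -282 + 8P.
715.25 - 5.5P = -282 + 8P gives buyer price Pb = 3989/54; sellers receive Ps = 3989/54 − 4 = 3773/54.
New quantity: Q = 715.25 − 5.5(3989/54) = 8342/27.
Revenue = 4 × 8342/27 = 33368/27.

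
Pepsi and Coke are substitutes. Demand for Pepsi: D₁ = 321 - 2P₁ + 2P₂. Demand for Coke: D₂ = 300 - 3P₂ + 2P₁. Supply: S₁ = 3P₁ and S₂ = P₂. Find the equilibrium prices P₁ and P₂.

P₁ = 117.75, P₂ = 133.875

Market 1: 321 - 2P₁ + 2P₂ = 3P₁ → 5P₁ - 2P₂ = 321.
Market 2: 4P₂ - 2P₁ = 300.
Eliminating P₂: 4×(1) + 2×(2) gives 16P₁ = 1884, so P₁ = 117.75.
Back-substitute into (2): P₂ = (300 + 2×117.75) / 4 = 133.875.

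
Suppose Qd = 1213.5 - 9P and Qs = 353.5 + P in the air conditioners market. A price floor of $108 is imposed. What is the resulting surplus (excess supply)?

Equilibrium price would be P* = 86, so the floor at 108 binds.
At P = 108: Qd = 241.5, Qs = 461.5.
Surplus = 461.5 − 241.5 = 220.

Surplus = 220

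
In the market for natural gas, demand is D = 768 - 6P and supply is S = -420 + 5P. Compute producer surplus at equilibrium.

Equilibrium: 768 - 6P = -420 + 5P gives P* = 108, Q* = 120.
Supply starts at P = 84 (where S = 0).
PS = ½(108 − 84)(120) = 1440.

Producer surplus = 1440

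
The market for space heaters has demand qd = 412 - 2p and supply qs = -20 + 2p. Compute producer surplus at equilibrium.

Equilibrium: 412 - 2p = -20 + 2p gives p* = 108, q* = 196.
Supply starts at p = 10 (where qs = 0).
PS = ½(108 − 10)(196) = 9604.

Producer surplus = 9604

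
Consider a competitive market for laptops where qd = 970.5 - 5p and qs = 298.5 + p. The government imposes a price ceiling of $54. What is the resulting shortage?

Equilibrium price would be p* = 112, so the ceiling at 54 binds.
At p = 54: qd = 970.5 − 5(54) = 700.5, qs = 298.5 + 1(54) = 352.5.
Shortage = 700.5 − 352.5 = 348.

Shortage = 348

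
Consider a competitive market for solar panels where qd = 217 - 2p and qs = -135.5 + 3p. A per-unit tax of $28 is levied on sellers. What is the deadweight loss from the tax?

Deadweight loss = 470.4

Pre-tax equilibrium: p* = 70.5, q* = 76.
Tax on sellers shifts supply to qs = -135.5 + 3(p − 28) = -219.5 + 3p.
217 - 2p = -219.5 + 3p gives buyer price pb = 87.3; sellers receive ps = 87.3 − 28 = 59.3.
New quantity: q = 217 − 2(87.3) = 42.4.
DWL = ½ × 28 × (76 − 42.4) = 470.4.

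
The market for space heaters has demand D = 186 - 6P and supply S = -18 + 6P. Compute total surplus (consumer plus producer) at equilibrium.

Total surplus = 1176

Equilibrium: 186 - 6P = -18 + 6P gives P* = 17, Q* = 84.
Demand choke price: P = 31; supply starts at P = 3.
CS = ½(31 − 17)(84) = 588; PS = ½(17 − 3)(84) = 588.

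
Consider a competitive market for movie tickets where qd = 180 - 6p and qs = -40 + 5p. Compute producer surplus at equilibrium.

Equilibrium: 180 - 6p = -40 + 5p gives p* = 20, q* = 60.
Supply starts at p = 8 (where qs = 0).
PS = ½(20 − 8)(60) = 360.

Producer surplus = 360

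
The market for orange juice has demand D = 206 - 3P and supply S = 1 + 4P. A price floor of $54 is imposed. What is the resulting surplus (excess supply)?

Equilibrium price would be P* = 205/7, so the floor at 54 binds.
At P = 54: D = 44, S = 217.
Surplus = 217 − 44 = 173.

Surplus = 173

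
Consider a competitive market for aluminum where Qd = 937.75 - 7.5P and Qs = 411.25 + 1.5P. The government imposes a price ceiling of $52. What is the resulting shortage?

Shortage = 58.5

Equilibrium price would be P* = 58.5, so the ceiling at 52 binds.
At P = 52: Qd = 937.75 − 7.5(52) = 547.75, Qs = 411.25 + 1.5(52) = 489.25.
Shortage = 547.75 − 489.25 = 58.5.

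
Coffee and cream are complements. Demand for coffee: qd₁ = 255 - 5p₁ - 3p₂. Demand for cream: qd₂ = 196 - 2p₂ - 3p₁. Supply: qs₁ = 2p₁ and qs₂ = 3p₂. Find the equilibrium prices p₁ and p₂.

Market 1: 255 - 5p₁ - 3p₂ = 2p₁ → 7p₁ + 3p₂ = 255.
Market 2: 5p₂ + 3p₁ = 196.
Eliminating p₂: 5×(1) − 3×(2) gives 26p₁ = 687, so p₁ = 687/26.
Back-substitute into (2): p₂ = (196 − 3×687/26) / 5 = 607/26.

p₁ = 687/26, p₂ = 607/26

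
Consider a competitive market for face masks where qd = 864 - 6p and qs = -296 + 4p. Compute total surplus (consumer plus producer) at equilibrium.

Total surplus = 5880

Equilibrium: 864 - 6p = -296 + 4p gives p* = 116, q* = 168.
Demand choke price: p = 144; supply starts at p = 74.
CS = ½(144 − 116)(168) = 2352; PS = ½(116 − 74)(168) = 3528.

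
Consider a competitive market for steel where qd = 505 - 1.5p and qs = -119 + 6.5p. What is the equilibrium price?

p* = 78

Set qd = qs: 505 - 1.5p = -119 + 6.5p.
624 = 8p, so p* = 78.
q* = 505 − 1.5(78) = 388.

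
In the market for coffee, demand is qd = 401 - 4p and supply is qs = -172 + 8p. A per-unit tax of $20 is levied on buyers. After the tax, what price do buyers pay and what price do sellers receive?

Pre-tax equilibrium: p* = 47.75, q* = 210.
Tax on buyers shifts demand to qd = 401 − 4(p + 20) = 321 - 4p.
321 - 4p = -172 + 8p gives seller price ps = 493/12; buyers pay pb = 493/12 + 20 = 733/12.
New quantity: q = 401 − 4(733/12) = 470/3.

Buyers pay 733/12, sellers receive 493/12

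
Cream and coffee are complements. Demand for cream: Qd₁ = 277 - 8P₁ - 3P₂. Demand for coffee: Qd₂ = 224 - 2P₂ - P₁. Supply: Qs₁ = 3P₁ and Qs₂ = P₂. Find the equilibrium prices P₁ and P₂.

P₁ = 5.3, P₂ = 72.9

Market 1: 277 - 8P₁ - 3P₂ = 3P₁ → 11P₁ + 3P₂ = 277.
Market 2: 3P₂ + P₁ = 224.
Eliminating P₂: 3×(1) − 3×(2) gives 30P₁ = 159, so P₁ = 5.3.
Back-substitute into (2): P₂ = (224 − 1×5.3) / 3 = 72.9.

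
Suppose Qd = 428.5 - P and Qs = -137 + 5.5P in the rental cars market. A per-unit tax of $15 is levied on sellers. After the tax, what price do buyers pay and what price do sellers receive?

Pre-tax equilibrium: P* = 87, Q* = 341.5.
Tax on sellers shifts supply to Qs = -137 + 5.5(P − 15) = -219.5 + 5.5P.
428.5 - P = -219.5 + 5.5P gives buyer price Pb = 1296/13; sellers receive Ps = 1296/13 − 15 = 1101/13.
New quantity: Q = 428.5 − 1(1296/13) = 8549/26.

Buyers pay 1296/13, sellers receive 1101/13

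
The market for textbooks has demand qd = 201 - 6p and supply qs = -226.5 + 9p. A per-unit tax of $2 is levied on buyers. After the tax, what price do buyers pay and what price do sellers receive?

Buyers pay $29.7, sellers receive $27.7

Pre-tax equilibrium: p* = 28.5, q* = 30.
Tax on buyers shifts demand to qd = 201 − 6(p + 2) = 189 - 6p.
189 - 6p = -226.5 + 9p gives seller price ps = 27.7; buyers pay pb = 27.7 + 2 = 29.7.
New quantity: q = 201 − 6(29.7) = 22.8.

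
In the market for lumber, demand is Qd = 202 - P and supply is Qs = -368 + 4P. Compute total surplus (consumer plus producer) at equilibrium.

Total surplus = 4840

Equilibrium: 202 - P = -368 + 4P gives P* = 114, Q* = 88.
Demand choke price: P = 202; supply starts at P = 92.
CS = ½(202 − 114)(88) = 3872; PS = ½(114 − 92)(88) = 968.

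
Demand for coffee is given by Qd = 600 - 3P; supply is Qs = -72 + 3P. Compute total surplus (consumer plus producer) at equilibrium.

Equilibrium: 600 - 3P = -72 + 3P gives P* = 112, Q* = 264.
Demand choke price: P = 200; supply starts at P = 24.
CS = ½(200 − 112)(264) = 11616; PS = ½(112 − 24)(264) = 11616.

Total surplus = 23232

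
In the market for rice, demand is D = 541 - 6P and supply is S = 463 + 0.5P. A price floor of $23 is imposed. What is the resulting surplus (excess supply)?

Surplus = 71.5

Equilibrium price would be P* = 12, so the floor at 23 binds.
At P = 23: D = 403, S = 474.5.
Surplus = 474.5 − 403 = 71.5.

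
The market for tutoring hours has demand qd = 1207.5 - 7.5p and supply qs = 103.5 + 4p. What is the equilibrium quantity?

Set qd = qs: 1207.5 - 7.5p = 103.5 + 4p.
1104 = 11.5p, so p* = 96.
q* = 1207.5 − 7.5(96) = 487.5.

q* = 487.5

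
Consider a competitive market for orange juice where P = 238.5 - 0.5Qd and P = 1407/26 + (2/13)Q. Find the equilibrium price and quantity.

Set the two price expressions equal: 238.5 - 0.5Q = 1407/26 + (2/13)Q.
2397/13 = (17/26)Q, so Q* = 282.
P* = 238.5 − (0.5)(282) = 97.5.

P* = 97.5, Q* = 282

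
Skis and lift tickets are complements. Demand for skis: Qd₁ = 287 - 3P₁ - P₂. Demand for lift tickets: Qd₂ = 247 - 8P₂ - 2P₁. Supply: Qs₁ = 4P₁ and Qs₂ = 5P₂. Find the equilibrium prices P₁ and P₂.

P₁ = 3484/89, P₂ = 1155/89

Market 1: 287 - 3P₁ - P₂ = 4P₁ → 7P₁ + P₂ = 287.
Market 2: 13P₂ + 2P₁ = 247.
Eliminating P₂: 13×(1) − 1×(2) gives 89P₁ = 3484, so P₁ = 3484/89.
Back-substitute into (2): P₂ = (247 − 2×3484/89) / 13 = 1155/89.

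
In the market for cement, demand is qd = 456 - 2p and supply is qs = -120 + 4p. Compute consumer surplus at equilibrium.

Consumer surplus = 17424

Equilibrium: 456 - 2p = -120 + 4p gives p* = 96, q* = 264.
Demand choke price (qd = 0): p = 228.
CS = ½(228 − 96)(264) = 17424.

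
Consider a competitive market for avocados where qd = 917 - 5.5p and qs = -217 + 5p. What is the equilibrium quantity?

q* = 323

Set qd = qs: 917 - 5.5p = -217 + 5p.
1134 = 10.5p, so p* = 108.
q* = 917 − 5.5(108) = 323.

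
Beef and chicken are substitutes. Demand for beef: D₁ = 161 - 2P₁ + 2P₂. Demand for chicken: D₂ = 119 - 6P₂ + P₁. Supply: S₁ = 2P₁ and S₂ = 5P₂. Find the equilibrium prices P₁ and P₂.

Market 1: 161 - 2P₁ + 2P₂ = 2P₁ → 4P₁ - 2P₂ = 161.
Market 2: 11P₂ - P₁ = 119.
Eliminating P₂: 11×(1) + 2×(2) gives 42P₁ = 2009, so P₁ = 287/6.
Back-substitute into (2): P₂ = (119 + 1×287/6) / 11 = 91/6.

P₁ = 287/6, P₂ = 91/6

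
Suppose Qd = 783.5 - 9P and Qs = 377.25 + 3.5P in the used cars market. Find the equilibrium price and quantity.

P* = 32.5, Q* = 491

Set Qd = Qs: 783.5 - 9P = 377.25 + 3.5P.
406.25 = 12.5P, so P* = 32.5.
Q* = 783.5 − 9(32.5) = 491.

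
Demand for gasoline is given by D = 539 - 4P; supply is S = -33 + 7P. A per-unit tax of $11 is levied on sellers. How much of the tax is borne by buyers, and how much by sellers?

Buyers bear $7, sellers bear $4

Pre-tax equilibrium: P* = 52, Q* = 331.
Tax on sellers shifts supply to S = -33 + 7(P − 11) = -110 + 7P.
539 - 4P = -110 + 7P gives buyer price Pb = 59; sellers receive Ps = 59 − 11 = 48.
New quantity: Q = 539 − 4(59) = 303.
Buyer burden = 59 − 52 = 7; seller burden = 52 − 48 = 4.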